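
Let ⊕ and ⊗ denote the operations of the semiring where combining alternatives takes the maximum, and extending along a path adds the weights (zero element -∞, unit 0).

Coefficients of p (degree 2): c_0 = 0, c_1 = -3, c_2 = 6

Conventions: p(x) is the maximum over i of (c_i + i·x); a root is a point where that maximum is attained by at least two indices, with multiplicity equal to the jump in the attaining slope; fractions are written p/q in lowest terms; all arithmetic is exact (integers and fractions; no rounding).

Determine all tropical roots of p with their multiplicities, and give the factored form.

hull edge (i=0, c=0) to (i=2, c=6): slope 3, span 2
Factored form: p(x) = 6 ⊗ (x ⊕ (-3)) ⊗ (x ⊕ (-3))
Answer: roots = -3 (mult 2)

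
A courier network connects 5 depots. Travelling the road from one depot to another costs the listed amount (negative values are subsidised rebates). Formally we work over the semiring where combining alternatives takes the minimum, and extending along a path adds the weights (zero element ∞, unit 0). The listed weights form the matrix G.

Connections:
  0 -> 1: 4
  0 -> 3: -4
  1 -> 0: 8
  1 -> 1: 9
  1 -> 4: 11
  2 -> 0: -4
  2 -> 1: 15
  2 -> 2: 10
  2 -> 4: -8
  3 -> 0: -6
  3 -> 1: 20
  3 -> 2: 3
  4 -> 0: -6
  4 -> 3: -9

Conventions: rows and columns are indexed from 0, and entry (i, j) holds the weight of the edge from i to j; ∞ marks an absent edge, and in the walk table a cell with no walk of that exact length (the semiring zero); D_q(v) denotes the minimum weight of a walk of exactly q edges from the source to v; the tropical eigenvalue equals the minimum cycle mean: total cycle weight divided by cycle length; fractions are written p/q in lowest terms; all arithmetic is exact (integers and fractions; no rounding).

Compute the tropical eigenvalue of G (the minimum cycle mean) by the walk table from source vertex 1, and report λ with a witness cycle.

q=0: [∞, 0, ∞, ∞, ∞]
q=1: [8, 9, ∞, ∞, 11]
q=2: [5, 12, ∞, 2, 20]
q=3: [-4, 9, 5, 1, 23]
q=4: [-5, 0, 4, -8, -3]
q=5: [-14, -1, -5, -12, -4]
Optimal cycle mean attained by: cycle 0->3->0, total (-4) + (-6), length 2.
Answer: λ = -5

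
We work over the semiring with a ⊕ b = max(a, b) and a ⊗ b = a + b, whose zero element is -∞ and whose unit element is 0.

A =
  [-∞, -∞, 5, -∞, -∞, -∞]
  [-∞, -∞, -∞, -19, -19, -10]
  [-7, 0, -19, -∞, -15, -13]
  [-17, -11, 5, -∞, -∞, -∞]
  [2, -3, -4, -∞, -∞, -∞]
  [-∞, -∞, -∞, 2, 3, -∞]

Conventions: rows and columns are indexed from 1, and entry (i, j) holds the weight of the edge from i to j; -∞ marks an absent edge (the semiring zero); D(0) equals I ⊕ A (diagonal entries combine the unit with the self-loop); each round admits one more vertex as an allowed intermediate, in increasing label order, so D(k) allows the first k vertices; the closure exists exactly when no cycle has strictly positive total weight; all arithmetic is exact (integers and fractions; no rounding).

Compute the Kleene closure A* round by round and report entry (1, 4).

D(0):
  [0, -∞, 5, -∞, -∞, -∞]
  [-∞, 0, -∞, -19, -19, -10]
  [-7, 0, 0, -∞, -15, -13]
  [-17, -11, 5, 0, -∞, -∞]
  [2, -3, -4, -∞, 0, -∞]
  [-∞, -∞, -∞, 2, 3, 0]
D(1):
  [0, -∞, 5, -∞, -∞, -∞]
  [-∞, 0, -∞, -19, -19, -10]
  [-7, 0, 0, -∞, -15, -13]
  [-17, -11, 5, 0, -∞, -∞]
  [2, -3, 7, -∞, 0, -∞]
  [-∞, -∞, -∞, 2, 3, 0]
D(2):
  [0, -∞, 5, -∞, -∞, -∞]
  [-∞, 0, -∞, -19, -19, -10]
  [-7, 0, 0, -19, -15, -10]
  [-17, -11, 5, 0, -30, -21]
  [2, -3, 7, -22, 0, -13]
  [-∞, -∞, -∞, 2, 3, 0]
D(3):
  [0, 5, 5, -14, -10, -5]
  [-∞, 0, -∞, -19, -19, -10]
  [-7, 0, 0, -19, -15, -10]
  [-2, 5, 5, 0, -10, -5]
  [2, 7, 7, -12, 0, -3]
  [-∞, -∞, -∞, 2, 3, 0]
D(4):
  [0, 5, 5, -14, -10, -5]
  [-21, 0, -14, -19, -19, -10]
  [-7, 0, 0, -19, -15, -10]
  [-2, 5, 5, 0, -10, -5]
  [2, 7, 7, -12, 0, -3]
  [0, 7, 7, 2, 3, 0]
D(5):
  [0, 5, 5, -14, -10, -5]
  [-17, 0, -12, -19, -19, -10]
  [-7, 0, 0, -19, -15, -10]
  [-2, 5, 5, 0, -10, -5]
  [2, 7, 7, -12, 0, -3]
  [5, 10, 10, 2, 3, 0]
D(6):
  [0, 5, 5, -3, -2, -5]
  [-5, 0, 0, -8, -7, -10]
  [-5, 0, 0, -8, -7, -10]
  [0, 5, 5, 0, -2, -5]
  [2, 7, 7, -1, 0, -3]
  [5, 10, 10, 2, 3, 0]
Answer: A*[1][4] = -3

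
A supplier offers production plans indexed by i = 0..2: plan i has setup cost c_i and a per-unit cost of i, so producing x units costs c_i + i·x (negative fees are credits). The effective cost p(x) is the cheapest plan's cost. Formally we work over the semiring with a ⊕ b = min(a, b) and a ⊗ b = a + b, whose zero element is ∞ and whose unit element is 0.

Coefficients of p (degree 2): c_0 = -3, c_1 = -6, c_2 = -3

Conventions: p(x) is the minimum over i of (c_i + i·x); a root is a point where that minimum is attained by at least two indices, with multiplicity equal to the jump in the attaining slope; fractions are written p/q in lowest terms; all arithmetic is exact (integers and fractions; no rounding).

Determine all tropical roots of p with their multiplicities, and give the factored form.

hull edge (i=0, c=-3) to (i=1, c=-6): slope -3, span 1
hull edge (i=1, c=-6) to (i=2, c=-3): slope 3, span 1
Factored form: p(x) = -3 ⊗ (x ⊕ (-3)) ⊗ (x ⊕ 3)
Answer: roots = -3 (mult 1), 3 (mult 1)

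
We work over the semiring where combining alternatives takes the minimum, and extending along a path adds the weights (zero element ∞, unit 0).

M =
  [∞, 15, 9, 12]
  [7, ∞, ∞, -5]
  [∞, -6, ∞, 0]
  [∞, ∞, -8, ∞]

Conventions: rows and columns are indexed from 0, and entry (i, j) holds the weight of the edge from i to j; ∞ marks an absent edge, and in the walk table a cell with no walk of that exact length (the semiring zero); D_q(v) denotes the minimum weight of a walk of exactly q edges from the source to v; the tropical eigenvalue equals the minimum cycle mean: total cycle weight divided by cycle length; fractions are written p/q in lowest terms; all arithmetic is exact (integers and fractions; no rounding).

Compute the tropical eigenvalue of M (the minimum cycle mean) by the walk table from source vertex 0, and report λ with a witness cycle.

q=0: [0, ∞, ∞, ∞]
q=1: [∞, 15, 9, 12]
q=2: [22, 3, 4, 9]
q=3: [10, -2, 1, -2]
q=4: [5, -5, -10, -7]
Optimal cycle mean attained by: cycle 1->3->2->1, total (-5) + (-8) + (-6), length 3.
Answer: λ = -19/3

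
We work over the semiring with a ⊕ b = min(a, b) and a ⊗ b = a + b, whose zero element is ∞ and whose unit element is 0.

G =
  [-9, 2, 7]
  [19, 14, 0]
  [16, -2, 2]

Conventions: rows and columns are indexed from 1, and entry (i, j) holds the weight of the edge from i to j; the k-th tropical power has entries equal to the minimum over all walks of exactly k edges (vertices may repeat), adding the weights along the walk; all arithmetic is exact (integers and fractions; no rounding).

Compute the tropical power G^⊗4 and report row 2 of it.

G^⊗2:
  [-18, -7, -2]
  [10, -2, 2]
  [7, 0, -2]
G^⊗3:
  [-27, -16, -11]
  [1, 0, -2]
  [-2, -4, 0]
G^⊗4:
  [-36, -25, -20]
  [-8, -4, 0]
  [-11, -2, -4]
Answer: row 2 of G^⊗4 = [-8, -4, 0]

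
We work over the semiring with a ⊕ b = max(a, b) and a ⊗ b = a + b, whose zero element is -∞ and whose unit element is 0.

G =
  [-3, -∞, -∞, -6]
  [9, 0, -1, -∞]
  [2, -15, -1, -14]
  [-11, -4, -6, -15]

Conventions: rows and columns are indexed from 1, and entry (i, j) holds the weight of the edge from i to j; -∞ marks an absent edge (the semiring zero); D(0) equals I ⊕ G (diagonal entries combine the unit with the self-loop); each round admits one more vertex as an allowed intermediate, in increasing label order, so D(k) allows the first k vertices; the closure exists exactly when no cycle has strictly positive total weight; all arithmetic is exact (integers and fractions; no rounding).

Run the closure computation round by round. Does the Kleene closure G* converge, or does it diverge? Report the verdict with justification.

D(0):
  [0, -∞, -∞, -6]
  [9, 0, -1, -∞]
  [2, -15, 0, -14]
  [-11, -4, -6, 0]
D(1):
  [0, -∞, -∞, -6]
  [9, 0, -1, 3]
  [2, -15, 0, -4]
  [-11, -4, -6, 0]
D(2):
  [0, -∞, -∞, -6]
  [9, 0, -1, 3]
  [2, -15, 0, -4]
  [5, -4, -5, 0]
D(3):
  [0, -∞, -∞, -6]
  [9, 0, -1, 3]
  [2, -15, 0, -4]
  [5, -4, -5, 0]
D(4):
  [0, -10, -11, -6]
  [9, 0, -1, 3]
  [2, -8, 0, -4]
  [5, -4, -5, 0]
Key observation: every diagonal entry stays at the unit through all rounds, so no improving cycle exists.
Answer: CONVERGES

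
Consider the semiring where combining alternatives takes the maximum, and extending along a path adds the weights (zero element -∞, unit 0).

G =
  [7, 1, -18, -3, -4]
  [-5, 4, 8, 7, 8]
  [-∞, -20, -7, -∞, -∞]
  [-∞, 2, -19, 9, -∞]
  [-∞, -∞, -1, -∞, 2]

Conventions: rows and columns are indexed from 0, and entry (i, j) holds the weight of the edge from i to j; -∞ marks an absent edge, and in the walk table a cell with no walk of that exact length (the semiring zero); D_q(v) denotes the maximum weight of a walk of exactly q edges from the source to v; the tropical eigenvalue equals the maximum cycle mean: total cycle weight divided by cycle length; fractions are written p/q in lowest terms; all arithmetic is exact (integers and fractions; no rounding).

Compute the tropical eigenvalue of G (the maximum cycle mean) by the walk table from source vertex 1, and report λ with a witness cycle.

q=0: [-∞, 0, -∞, -∞, -∞]
q=1: [-5, 4, 8, 7, 8]
q=2: [2, 9, 12, 16, 12]
q=3: [9, 18, 17, 25, 17]
q=4: [16, 27, 26, 34, 26]
q=5: [23, 36, 35, 43, 35]
Optimal cycle mean attained by: cycle 3->3, total 9, length 1.
Answer: λ = 9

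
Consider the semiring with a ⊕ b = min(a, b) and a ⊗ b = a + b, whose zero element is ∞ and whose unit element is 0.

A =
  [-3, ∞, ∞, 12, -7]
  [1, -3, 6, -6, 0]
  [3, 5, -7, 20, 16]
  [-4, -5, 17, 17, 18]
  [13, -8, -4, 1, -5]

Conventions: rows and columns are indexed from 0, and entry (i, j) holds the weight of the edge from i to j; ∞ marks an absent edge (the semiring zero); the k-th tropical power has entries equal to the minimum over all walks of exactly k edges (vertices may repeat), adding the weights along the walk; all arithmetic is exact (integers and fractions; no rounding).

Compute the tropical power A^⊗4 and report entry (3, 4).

A^⊗2:
  [-6, -15, -11, -6, -12]
  [-10, -11, -4, -9, -6]
  [-4, -2, -14, -1, -4]
  [-7, -8, 1, -11, -11]
  [-7, -13, -11, -14, -10]
A^⊗3:
  [-14, -20, -18, -21, -17]
  [-13, -14, -11, -17, -17]
  [-11, -12, -21, -8, -11]
  [-15, -19, -15, -14, -16]
  [-18, -19, -18, -19, -15]
A^⊗4:
  [-25, -26, -25, -26, -22]
  [-21, -25, -21, -20, -22]
  [-18, -19, -28, -18, -18]
  [-18, -24, -22, -25, -22]
  [-23, -24, -25, -25, -25]
Key observation: the optimum is the walk 3->1->3->0->4, with weight (-5) + (-6) + (-4) + (-7) = -22.
Optimal value attained by: walk 3->1->3->0->4.
Answer: (A^⊗4)[3][4] = -22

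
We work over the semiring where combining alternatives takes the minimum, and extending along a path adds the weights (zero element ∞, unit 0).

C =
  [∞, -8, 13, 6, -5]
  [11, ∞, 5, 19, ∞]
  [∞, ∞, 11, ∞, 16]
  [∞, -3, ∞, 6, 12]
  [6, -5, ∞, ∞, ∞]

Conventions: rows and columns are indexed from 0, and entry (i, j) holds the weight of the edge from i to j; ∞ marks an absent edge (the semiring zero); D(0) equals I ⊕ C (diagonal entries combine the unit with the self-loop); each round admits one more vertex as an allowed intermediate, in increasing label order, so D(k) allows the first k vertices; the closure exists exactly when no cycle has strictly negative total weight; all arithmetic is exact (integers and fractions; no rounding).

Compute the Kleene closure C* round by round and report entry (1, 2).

D(0):
  [0, -8, 13, 6, -5]
  [11, 0, 5, 19, ∞]
  [∞, ∞, 0, ∞, 16]
  [∞, -3, ∞, 0, 12]
  [6, -5, ∞, ∞, 0]
D(1):
  [0, -8, 13, 6, -5]
  [11, 0, 5, 17, 6]
  [∞, ∞, 0, ∞, 16]
  [∞, -3, ∞, 0, 12]
  [6, -5, 19, 12, 0]
D(2):
  [0, -8, -3, 6, -5]
  [11, 0, 5, 17, 6]
  [∞, ∞, 0, ∞, 16]
  [8, -3, 2, 0, 3]
  [6, -5, 0, 12, 0]
D(3):
  [0, -8, -3, 6, -5]
  [11, 0, 5, 17, 6]
  [∞, ∞, 0, ∞, 16]
  [8, -3, 2, 0, 3]
  [6, -5, 0, 12, 0]
D(4):
  [0, -8, -3, 6, -5]
  [11, 0, 5, 17, 6]
  [∞, ∞, 0, ∞, 16]
  [8, -3, 2, 0, 3]
  [6, -5, 0, 12, 0]
D(5):
  [0, -10, -5, 6, -5]
  [11, 0, 5, 17, 6]
  [22, 11, 0, 28, 16]
  [8, -3, 2, 0, 3]
  [6, -5, 0, 12, 0]
Answer: C*[1][2] = 5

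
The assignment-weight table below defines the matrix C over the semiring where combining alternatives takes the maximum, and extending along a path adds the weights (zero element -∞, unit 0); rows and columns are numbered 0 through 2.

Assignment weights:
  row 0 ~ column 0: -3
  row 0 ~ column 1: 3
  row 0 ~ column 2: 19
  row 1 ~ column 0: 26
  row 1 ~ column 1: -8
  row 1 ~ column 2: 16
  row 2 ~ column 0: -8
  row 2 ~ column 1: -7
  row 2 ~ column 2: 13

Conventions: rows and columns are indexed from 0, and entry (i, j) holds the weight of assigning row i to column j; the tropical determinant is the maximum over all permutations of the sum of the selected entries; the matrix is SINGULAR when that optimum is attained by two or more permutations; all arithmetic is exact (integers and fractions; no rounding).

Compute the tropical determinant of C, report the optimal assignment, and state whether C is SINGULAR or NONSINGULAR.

σ = (0, 1, 2): (-3) + (-8) + 13 = 2
σ = (0, 2, 1): (-3) + 16 + (-7) = 6
σ = (1, 0, 2): 3 + 26 + 13 = 42
σ = (1, 2, 0): 3 + 16 + (-8) = 11
σ = (2, 0, 1): 19 + 26 + (-7) = 38
σ = (2, 1, 0): 19 + (-8) + (-8) = 3
Optimal value attained by: σ = (1, 0, 2).
Answer: det⊕(C) = 42; verdict: NONSINGULAR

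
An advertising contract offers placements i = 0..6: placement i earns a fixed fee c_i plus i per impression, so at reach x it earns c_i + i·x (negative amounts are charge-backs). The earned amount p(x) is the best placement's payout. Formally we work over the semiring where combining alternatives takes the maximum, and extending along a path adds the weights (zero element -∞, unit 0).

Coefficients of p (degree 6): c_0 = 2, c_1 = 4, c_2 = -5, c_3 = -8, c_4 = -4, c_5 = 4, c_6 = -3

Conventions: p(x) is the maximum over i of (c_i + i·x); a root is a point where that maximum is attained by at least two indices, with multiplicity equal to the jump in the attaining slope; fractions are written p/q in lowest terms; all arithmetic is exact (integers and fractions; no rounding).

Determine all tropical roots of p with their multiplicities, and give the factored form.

hull edge (i=0, c=2) to (i=1, c=4): slope 2, span 1
hull edge (i=1, c=4) to (i=5, c=4): slope 0, span 4
hull edge (i=5, c=4) to (i=6, c=-3): slope -7, span 1
Factored form: p(x) = -3 ⊗ (x ⊕ (-2)) ⊗ (x ⊕ 0) ⊗ (x ⊕ 0) ⊗ (x ⊕ 0) ⊗ (x ⊕ 0) ⊗ (x ⊕ 7)
Answer: roots = -2 (mult 1), 0 (mult 4), 7 (mult 1)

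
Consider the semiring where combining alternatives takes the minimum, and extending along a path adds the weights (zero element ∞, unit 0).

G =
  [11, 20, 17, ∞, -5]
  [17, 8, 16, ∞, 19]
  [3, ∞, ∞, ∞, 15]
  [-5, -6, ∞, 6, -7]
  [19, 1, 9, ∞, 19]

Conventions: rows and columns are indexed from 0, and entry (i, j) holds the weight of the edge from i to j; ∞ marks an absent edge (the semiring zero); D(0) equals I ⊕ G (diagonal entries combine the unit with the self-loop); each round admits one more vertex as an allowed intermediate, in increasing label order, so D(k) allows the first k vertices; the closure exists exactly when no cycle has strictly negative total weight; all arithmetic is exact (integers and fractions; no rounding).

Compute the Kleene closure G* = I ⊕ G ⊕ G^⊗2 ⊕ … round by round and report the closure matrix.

D(0):
  [0, 20, 17, ∞, -5]
  [17, 0, 16, ∞, 19]
  [3, ∞, 0, ∞, 15]
  [-5, -6, ∞, 0, -7]
  [19, 1, 9, ∞, 0]
D(1):
  [0, 20, 17, ∞, -5]
  [17, 0, 16, ∞, 12]
  [3, 23, 0, ∞, -2]
  [-5, -6, 12, 0, -10]
  [19, 1, 9, ∞, 0]
D(2):
  [0, 20, 17, ∞, -5]
  [17, 0, 16, ∞, 12]
  [3, 23, 0, ∞, -2]
  [-5, -6, 10, 0, -10]
  [18, 1, 9, ∞, 0]
D(3):
  [0, 20, 17, ∞, -5]
  [17, 0, 16, ∞, 12]
  [3, 23, 0, ∞, -2]
  [-5, -6, 10, 0, -10]
  [12, 1, 9, ∞, 0]
D(4):
  [0, 20, 17, ∞, -5]
  [17, 0, 16, ∞, 12]
  [3, 23, 0, ∞, -2]
  [-5, -6, 10, 0, -10]
  [12, 1, 9, ∞, 0]
D(5):
  [0, -4, 4, ∞, -5]
  [17, 0, 16, ∞, 12]
  [3, -1, 0, ∞, -2]
  [-5, -9, -1, 0, -10]
  [12, 1, 9, ∞, 0]
Answer: G* = [[0, -4, 4, ∞, -5], [17, 0, 16, ∞, 12], [3, -1, 0, ∞, -2], [-5, -9, -1, 0, -10], [12, 1, 9, ∞, 0]]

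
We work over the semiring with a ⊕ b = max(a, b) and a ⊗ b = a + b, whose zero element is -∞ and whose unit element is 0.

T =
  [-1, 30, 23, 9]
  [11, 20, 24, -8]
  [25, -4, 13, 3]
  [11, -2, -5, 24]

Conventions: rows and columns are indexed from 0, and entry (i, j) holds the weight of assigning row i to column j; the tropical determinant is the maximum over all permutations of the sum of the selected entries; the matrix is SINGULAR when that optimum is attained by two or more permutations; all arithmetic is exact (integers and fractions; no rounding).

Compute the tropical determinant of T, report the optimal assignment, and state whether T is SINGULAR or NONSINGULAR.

σ = (0, 1, 2, 3): (-1) + 20 + 13 + 24 = 56
σ = (0, 1, 3, 2): (-1) + 20 + 3 + (-5) = 17
σ = (0, 2, 1, 3): (-1) + 24 + (-4) + 24 = 43
σ = (0, 2, 3, 1): (-1) + 24 + 3 + (-2) = 24
σ = (0, 3, 1, 2): (-1) + (-8) + (-4) + (-5) = -18
σ = (0, 3, 2, 1): (-1) + (-8) + 13 + (-2) = 2
σ = (1, 0, 2, 3): 30 + 11 + 13 + 24 = 78
σ = (1, 0, 3, 2): 30 + 11 + 3 + (-5) = 39
σ = (1, 2, 0, 3): 30 + 24 + 25 + 24 = 103
σ = (1, 2, 3, 0): 30 + 24 + 3 + 11 = 68
σ = (1, 3, 0, 2): 30 + (-8) + 25 + (-5) = 42
σ = (1, 3, 2, 0): 30 + (-8) + 13 + 11 = 46
σ = (2, 0, 1, 3): 23 + 11 + (-4) + 24 = 54
σ = (2, 0, 3, 1): 23 + 11 + 3 + (-2) = 35
σ = (2, 1, 0, 3): 23 + 20 + 25 + 24 = 92
σ = (2, 1, 3, 0): 23 + 20 + 3 + 11 = 57
σ = (2, 3, 0, 1): 23 + (-8) + 25 + (-2) = 38
σ = (2, 3, 1, 0): 23 + (-8) + (-4) + 11 = 22
σ = (3, 0, 1, 2): 9 + 11 + (-4) + (-5) = 11
σ = (3, 0, 2, 1): 9 + 11 + 13 + (-2) = 31
σ = (3, 1, 0, 2): 9 + 20 + 25 + (-5) = 49
σ = (3, 1, 2, 0): 9 + 20 + 13 + 11 = 53
σ = (3, 2, 0, 1): 9 + 24 + 25 + (-2) = 56
σ = (3, 2, 1, 0): 9 + 24 + (-4) + 11 = 40
Optimal value attained by: σ = (1, 2, 0, 3).
Answer: det⊕(T) = 103; verdict: NONSINGULAR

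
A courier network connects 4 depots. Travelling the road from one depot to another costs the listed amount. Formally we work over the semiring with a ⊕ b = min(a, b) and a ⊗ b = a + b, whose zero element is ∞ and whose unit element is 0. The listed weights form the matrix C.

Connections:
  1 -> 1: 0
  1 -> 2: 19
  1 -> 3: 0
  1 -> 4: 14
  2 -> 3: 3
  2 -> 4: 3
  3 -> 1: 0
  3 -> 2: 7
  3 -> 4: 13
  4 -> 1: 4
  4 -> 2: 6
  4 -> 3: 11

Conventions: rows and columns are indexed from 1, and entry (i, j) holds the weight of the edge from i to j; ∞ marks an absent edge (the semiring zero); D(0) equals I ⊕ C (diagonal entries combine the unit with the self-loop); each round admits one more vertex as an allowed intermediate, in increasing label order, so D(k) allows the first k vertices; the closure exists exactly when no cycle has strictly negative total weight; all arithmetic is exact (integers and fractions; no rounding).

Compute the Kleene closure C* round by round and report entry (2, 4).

D(0):
  [0, 19, 0, 14]
  [∞, 0, 3, 3]
  [0, 7, 0, 13]
  [4, 6, 11, 0]
D(1):
  [0, 19, 0, 14]
  [∞, 0, 3, 3]
  [0, 7, 0, 13]
  [4, 6, 4, 0]
D(2):
  [0, 19, 0, 14]
  [∞, 0, 3, 3]
  [0, 7, 0, 10]
  [4, 6, 4, 0]
D(3):
  [0, 7, 0, 10]
  [3, 0, 3, 3]
  [0, 7, 0, 10]
  [4, 6, 4, 0]
D(4):
  [0, 7, 0, 10]
  [3, 0, 3, 3]
  [0, 7, 0, 10]
  [4, 6, 4, 0]
Answer: C*[2][4] = 3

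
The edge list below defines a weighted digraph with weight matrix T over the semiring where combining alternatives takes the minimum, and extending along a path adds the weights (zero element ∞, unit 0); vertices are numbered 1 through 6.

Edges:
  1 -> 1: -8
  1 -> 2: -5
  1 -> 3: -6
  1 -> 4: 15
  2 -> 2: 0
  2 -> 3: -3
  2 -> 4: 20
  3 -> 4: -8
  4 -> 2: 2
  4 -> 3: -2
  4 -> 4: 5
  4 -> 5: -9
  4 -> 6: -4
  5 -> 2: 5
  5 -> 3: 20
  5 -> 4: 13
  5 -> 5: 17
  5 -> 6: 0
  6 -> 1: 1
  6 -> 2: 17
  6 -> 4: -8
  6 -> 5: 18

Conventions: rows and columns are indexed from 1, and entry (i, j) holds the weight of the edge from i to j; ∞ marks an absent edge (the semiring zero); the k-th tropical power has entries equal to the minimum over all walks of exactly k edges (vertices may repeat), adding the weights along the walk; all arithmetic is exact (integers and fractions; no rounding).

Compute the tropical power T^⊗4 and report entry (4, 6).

T^⊗2:
  [-16, -13, -14, -14, 6, 11]
  [∞, 0, -3, -11, 11, 16]
  [∞, -6, -10, -3, -17, -12]
  [-3, -4, -1, -12, -4, -9]
  [1, 5, 2, -8, 4, 9]
  [-7, -6, -10, -3, -17, -12]
T^⊗3:
  [-24, -21, -22, -22, -23, -18]
  [17, -9, -13, -11, -20, -15]
  [-11, -12, -9, -20, -12, -17]
  [-11, -10, -14, -17, -21, -16]
  [-7, -6, -10, -6, -17, -12]
  [-15, -12, -13, -20, -12, -17]
T^⊗4:
  [-32, -29, -30, -30, -31, -26]
  [-14, -15, -13, -23, -20, -20]
  [-19, -18, -22, -25, -29, -24]
  [-19, -16, -19, -24, -26, -21]
  [-15, -12, -13, -20, -15, -17]
  [-23, -20, -22, -25, -29, -24]
Key observation: the optimum is the walk 4->5->6->4->6, with weight (-9) + 0 + (-8) + (-4) = -21.
Optimal value attained by: walk 4->5->6->4->6.
Answer: (T^⊗4)[4][6] = -21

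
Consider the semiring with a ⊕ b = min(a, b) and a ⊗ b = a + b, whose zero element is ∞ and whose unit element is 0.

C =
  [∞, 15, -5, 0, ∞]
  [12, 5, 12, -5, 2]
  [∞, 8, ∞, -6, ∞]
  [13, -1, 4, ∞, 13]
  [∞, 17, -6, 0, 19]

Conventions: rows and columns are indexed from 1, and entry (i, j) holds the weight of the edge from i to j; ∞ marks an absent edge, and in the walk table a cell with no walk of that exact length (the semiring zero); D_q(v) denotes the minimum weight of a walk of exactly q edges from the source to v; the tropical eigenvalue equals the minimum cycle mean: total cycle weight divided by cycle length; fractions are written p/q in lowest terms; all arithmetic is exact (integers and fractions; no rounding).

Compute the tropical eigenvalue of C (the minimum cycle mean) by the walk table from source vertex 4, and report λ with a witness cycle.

q=0: [∞, ∞, ∞, 0, ∞]
q=1: [13, -1, 4, ∞, 13]
q=2: [11, 4, 7, -6, 1]
q=3: [7, -7, -5, -1, 6]
q=4: [5, -2, 0, -12, -5]
q=5: [1, -13, -11, -7, 0]
Optimal cycle mean attained by: cycle 2->4->2, total (-5) + (-1), length 2.
Answer: λ = -3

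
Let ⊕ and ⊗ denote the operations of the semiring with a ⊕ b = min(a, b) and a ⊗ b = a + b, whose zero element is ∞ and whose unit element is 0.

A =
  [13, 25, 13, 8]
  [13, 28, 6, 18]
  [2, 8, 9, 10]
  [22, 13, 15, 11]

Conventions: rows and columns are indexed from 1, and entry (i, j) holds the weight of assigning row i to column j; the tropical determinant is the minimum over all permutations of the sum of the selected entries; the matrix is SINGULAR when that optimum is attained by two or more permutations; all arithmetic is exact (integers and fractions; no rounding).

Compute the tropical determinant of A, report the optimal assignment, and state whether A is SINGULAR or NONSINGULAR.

σ = (1, 2, 3, 4): 13 + 28 + 9 + 11 = 61
σ = (1, 2, 4, 3): 13 + 28 + 10 + 15 = 66
σ = (1, 3, 2, 4): 13 + 6 + 8 + 11 = 38
σ = (1, 3, 4, 2): 13 + 6 + 10 + 13 = 42
σ = (1, 4, 2, 3): 13 + 18 + 8 + 15 = 54
σ = (1, 4, 3, 2): 13 + 18 + 9 + 13 = 53
σ = (2, 1, 3, 4): 25 + 13 + 9 + 11 = 58
σ = (2, 1, 4, 3): 25 + 13 + 10 + 15 = 63
σ = (2, 3, 1, 4): 25 + 6 + 2 + 11 = 44
σ = (2, 3, 4, 1): 25 + 6 + 10 + 22 = 63
σ = (2, 4, 1, 3): 25 + 18 + 2 + 15 = 60
σ = (2, 4, 3, 1): 25 + 18 + 9 + 22 = 74
σ = (3, 1, 2, 4): 13 + 13 + 8 + 11 = 45
σ = (3, 1, 4, 2): 13 + 13 + 10 + 13 = 49
σ = (3, 2, 1, 4): 13 + 28 + 2 + 11 = 54
σ = (3, 2, 4, 1): 13 + 28 + 10 + 22 = 73
σ = (3, 4, 1, 2): 13 + 18 + 2 + 13 = 46
σ = (3, 4, 2, 1): 13 + 18 + 8 + 22 = 61
σ = (4, 1, 2, 3): 8 + 13 + 8 + 15 = 44
σ = (4, 1, 3, 2): 8 + 13 + 9 + 13 = 43
σ = (4, 2, 1, 3): 8 + 28 + 2 + 15 = 53
σ = (4, 2, 3, 1): 8 + 28 + 9 + 22 = 67
σ = (4, 3, 1, 2): 8 + 6 + 2 + 13 = 29
σ = (4, 3, 2, 1): 8 + 6 + 8 + 22 = 44
Optimal value attained by: σ = (4, 3, 1, 2).
Answer: det⊕(A) = 29; verdict: NONSINGULAR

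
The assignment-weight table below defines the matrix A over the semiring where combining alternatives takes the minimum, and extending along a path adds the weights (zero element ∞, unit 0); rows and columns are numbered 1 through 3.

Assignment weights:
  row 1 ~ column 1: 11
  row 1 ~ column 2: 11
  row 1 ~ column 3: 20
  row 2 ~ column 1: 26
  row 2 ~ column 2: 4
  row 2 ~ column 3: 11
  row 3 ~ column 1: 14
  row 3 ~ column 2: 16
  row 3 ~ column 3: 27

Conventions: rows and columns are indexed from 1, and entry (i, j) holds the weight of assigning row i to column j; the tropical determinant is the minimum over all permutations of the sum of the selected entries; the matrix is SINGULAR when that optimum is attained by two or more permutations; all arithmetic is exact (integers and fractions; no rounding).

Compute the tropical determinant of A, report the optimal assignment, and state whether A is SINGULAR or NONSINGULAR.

σ = (1, 2, 3): 11 + 4 + 27 = 42
σ = (1, 3, 2): 11 + 11 + 16 = 38
σ = (2, 1, 3): 11 + 26 + 27 = 64
σ = (2, 3, 1): 11 + 11 + 14 = 36
σ = (3, 1, 2): 20 + 26 + 16 = 62
σ = (3, 2, 1): 20 + 4 + 14 = 38
Optimal value attained by: σ = (2, 3, 1).
Answer: det⊕(A) = 36; verdict: NONSINGULAR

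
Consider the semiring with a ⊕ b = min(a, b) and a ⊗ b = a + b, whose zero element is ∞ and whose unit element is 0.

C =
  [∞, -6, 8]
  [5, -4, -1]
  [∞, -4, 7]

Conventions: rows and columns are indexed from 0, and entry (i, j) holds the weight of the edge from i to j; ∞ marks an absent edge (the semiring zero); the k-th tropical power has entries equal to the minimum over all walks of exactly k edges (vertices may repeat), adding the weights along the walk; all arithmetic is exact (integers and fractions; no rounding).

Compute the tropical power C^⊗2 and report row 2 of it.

C^⊗2:
  [-1, -10, -7]
  [1, -8, -5]
  [1, -8, -5]
Answer: row 2 of C^⊗2 = [1, -8, -5]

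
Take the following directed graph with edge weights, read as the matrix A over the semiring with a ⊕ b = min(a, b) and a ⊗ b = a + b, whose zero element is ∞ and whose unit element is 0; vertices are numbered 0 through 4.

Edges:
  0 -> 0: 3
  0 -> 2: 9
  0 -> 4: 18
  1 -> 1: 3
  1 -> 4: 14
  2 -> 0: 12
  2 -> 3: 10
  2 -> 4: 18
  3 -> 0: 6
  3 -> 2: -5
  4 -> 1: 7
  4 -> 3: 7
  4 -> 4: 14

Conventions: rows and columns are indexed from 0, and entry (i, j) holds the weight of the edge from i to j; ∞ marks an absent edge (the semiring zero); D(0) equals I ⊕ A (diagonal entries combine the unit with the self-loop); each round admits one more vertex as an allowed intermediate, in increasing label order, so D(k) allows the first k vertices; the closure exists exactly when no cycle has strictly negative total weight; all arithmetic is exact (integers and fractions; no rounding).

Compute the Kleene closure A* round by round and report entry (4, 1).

D(0):
  [0, ∞, 9, ∞, 18]
  [∞, 0, ∞, ∞, 14]
  [12, ∞, 0, 10, 18]
  [6, ∞, -5, 0, ∞]
  [∞, 7, ∞, 7, 0]
D(1):
  [0, ∞, 9, ∞, 18]
  [∞, 0, ∞, ∞, 14]
  [12, ∞, 0, 10, 18]
  [6, ∞, -5, 0, 24]
  [∞, 7, ∞, 7, 0]
D(2):
  [0, ∞, 9, ∞, 18]
  [∞, 0, ∞, ∞, 14]
  [12, ∞, 0, 10, 18]
  [6, ∞, -5, 0, 24]
  [∞, 7, ∞, 7, 0]
D(3):
  [0, ∞, 9, 19, 18]
  [∞, 0, ∞, ∞, 14]
  [12, ∞, 0, 10, 18]
  [6, ∞, -5, 0, 13]
  [∞, 7, ∞, 7, 0]
D(4):
  [0, ∞, 9, 19, 18]
  [∞, 0, ∞, ∞, 14]
  [12, ∞, 0, 10, 18]
  [6, ∞, -5, 0, 13]
  [13, 7, 2, 7, 0]
D(5):
  [0, 25, 9, 19, 18]
  [27, 0, 16, 21, 14]
  [12, 25, 0, 10, 18]
  [6, 20, -5, 0, 13]
  [13, 7, 2, 7, 0]
Answer: A*[4][1] = 7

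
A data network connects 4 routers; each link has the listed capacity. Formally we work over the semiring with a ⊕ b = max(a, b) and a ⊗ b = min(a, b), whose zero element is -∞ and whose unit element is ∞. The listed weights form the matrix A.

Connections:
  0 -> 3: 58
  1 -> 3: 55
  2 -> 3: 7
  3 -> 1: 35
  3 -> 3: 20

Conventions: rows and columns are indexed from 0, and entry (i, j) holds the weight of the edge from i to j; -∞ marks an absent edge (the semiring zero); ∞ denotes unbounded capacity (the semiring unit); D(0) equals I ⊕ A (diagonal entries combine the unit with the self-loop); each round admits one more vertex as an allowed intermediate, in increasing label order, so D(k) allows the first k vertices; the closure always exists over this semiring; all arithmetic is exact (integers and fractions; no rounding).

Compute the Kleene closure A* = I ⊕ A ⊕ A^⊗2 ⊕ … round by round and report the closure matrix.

D(0):
  [∞, -∞, -∞, 58]
  [-∞, ∞, -∞, 55]
  [-∞, -∞, ∞, 7]
  [-∞, 35, -∞, ∞]
D(1):
  [∞, -∞, -∞, 58]
  [-∞, ∞, -∞, 55]
  [-∞, -∞, ∞, 7]
  [-∞, 35, -∞, ∞]
D(2):
  [∞, -∞, -∞, 58]
  [-∞, ∞, -∞, 55]
  [-∞, -∞, ∞, 7]
  [-∞, 35, -∞, ∞]
D(3):
  [∞, -∞, -∞, 58]
  [-∞, ∞, -∞, 55]
  [-∞, -∞, ∞, 7]
  [-∞, 35, -∞, ∞]
D(4):
  [∞, 35, -∞, 58]
  [-∞, ∞, -∞, 55]
  [-∞, 7, ∞, 7]
  [-∞, 35, -∞, ∞]
Answer: A* = [[∞, 35, -∞, 58], [-∞, ∞, -∞, 55], [-∞, 7, ∞, 7], [-∞, 35, -∞, ∞]]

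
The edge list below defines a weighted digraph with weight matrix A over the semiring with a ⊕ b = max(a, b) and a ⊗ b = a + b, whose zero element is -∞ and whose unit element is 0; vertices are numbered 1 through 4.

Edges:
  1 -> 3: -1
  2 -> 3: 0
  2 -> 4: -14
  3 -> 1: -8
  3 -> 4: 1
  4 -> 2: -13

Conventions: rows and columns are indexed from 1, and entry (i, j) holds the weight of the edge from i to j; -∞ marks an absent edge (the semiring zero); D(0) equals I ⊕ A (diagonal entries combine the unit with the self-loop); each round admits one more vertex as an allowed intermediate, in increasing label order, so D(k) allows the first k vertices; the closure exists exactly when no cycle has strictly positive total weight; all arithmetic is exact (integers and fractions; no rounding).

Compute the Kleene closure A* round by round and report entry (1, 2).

D(0):
  [0, -∞, -1, -∞]
  [-∞, 0, 0, -14]
  [-8, -∞, 0, 1]
  [-∞, -13, -∞, 0]
D(1):
  [0, -∞, -1, -∞]
  [-∞, 0, 0, -14]
  [-8, -∞, 0, 1]
  [-∞, -13, -∞, 0]
D(2):
  [0, -∞, -1, -∞]
  [-∞, 0, 0, -14]
  [-8, -∞, 0, 1]
  [-∞, -13, -13, 0]
D(3):
  [0, -∞, -1, 0]
  [-8, 0, 0, 1]
  [-8, -∞, 0, 1]
  [-21, -13, -13, 0]
D(4):
  [0, -13, -1, 0]
  [-8, 0, 0, 1]
  [-8, -12, 0, 1]
  [-21, -13, -13, 0]
Answer: A*[1][2] = -13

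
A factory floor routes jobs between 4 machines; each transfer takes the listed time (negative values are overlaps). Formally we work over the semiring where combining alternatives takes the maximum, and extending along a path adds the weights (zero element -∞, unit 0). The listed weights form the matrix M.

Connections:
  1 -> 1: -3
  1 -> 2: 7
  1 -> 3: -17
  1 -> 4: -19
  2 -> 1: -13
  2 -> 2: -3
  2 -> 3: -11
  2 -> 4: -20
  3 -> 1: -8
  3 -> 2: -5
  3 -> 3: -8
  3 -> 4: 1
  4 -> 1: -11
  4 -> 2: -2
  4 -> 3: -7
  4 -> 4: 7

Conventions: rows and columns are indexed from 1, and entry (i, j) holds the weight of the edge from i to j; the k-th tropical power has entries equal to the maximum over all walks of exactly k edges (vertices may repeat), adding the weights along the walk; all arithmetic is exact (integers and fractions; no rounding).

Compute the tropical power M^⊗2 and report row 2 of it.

M^⊗2:
  [-6, 4, -4, -12]
  [-16, -6, -14, -10]
  [-10, -1, -6, 8]
  [-4, 5, 0, 14]
Answer: row 2 of M^⊗2 = [-16, -6, -14, -10]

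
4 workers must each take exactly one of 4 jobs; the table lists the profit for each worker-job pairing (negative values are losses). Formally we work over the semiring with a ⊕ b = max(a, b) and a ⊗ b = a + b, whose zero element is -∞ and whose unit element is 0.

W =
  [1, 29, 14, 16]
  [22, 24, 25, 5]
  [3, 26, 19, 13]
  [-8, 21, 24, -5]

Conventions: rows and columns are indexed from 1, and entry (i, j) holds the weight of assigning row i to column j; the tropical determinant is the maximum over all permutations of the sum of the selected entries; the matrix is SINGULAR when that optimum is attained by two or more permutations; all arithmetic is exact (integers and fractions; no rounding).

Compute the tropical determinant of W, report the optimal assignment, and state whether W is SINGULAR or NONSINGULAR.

σ = (1, 2, 3, 4): 1 + 24 + 19 + (-5) = 39
σ = (1, 2, 4, 3): 1 + 24 + 13 + 24 = 62
σ = (1, 3, 2, 4): 1 + 25 + 26 + (-5) = 47
σ = (1, 3, 4, 2): 1 + 25 + 13 + 21 = 60
σ = (1, 4, 2, 3): 1 + 5 + 26 + 24 = 56
σ = (1, 4, 3, 2): 1 + 5 + 19 + 21 = 46
σ = (2, 1, 3, 4): 29 + 22 + 19 + (-5) = 65
σ = (2, 1, 4, 3): 29 + 22 + 13 + 24 = 88
σ = (2, 3, 1, 4): 29 + 25 + 3 + (-5) = 52
σ = (2, 3, 4, 1): 29 + 25 + 13 + (-8) = 59
σ = (2, 4, 1, 3): 29 + 5 + 3 + 24 = 61
σ = (2, 4, 3, 1): 29 + 5 + 19 + (-8) = 45
σ = (3, 1, 2, 4): 14 + 22 + 26 + (-5) = 57
σ = (3, 1, 4, 2): 14 + 22 + 13 + 21 = 70
σ = (3, 2, 1, 4): 14 + 24 + 3 + (-5) = 36
σ = (3, 2, 4, 1): 14 + 24 + 13 + (-8) = 43
σ = (3, 4, 1, 2): 14 + 5 + 3 + 21 = 43
σ = (3, 4, 2, 1): 14 + 5 + 26 + (-8) = 37
σ = (4, 1, 2, 3): 16 + 22 + 26 + 24 = 88
σ = (4, 1, 3, 2): 16 + 22 + 19 + 21 = 78
σ = (4, 2, 1, 3): 16 + 24 + 3 + 24 = 67
σ = (4, 2, 3, 1): 16 + 24 + 19 + (-8) = 51
σ = (4, 3, 1, 2): 16 + 25 + 3 + 21 = 65
σ = (4, 3, 2, 1): 16 + 25 + 26 + (-8) = 59
Optimal value attained by: σ = (2, 1, 4, 3).
Answer: det⊕(W) = 88; verdict: SINGULAR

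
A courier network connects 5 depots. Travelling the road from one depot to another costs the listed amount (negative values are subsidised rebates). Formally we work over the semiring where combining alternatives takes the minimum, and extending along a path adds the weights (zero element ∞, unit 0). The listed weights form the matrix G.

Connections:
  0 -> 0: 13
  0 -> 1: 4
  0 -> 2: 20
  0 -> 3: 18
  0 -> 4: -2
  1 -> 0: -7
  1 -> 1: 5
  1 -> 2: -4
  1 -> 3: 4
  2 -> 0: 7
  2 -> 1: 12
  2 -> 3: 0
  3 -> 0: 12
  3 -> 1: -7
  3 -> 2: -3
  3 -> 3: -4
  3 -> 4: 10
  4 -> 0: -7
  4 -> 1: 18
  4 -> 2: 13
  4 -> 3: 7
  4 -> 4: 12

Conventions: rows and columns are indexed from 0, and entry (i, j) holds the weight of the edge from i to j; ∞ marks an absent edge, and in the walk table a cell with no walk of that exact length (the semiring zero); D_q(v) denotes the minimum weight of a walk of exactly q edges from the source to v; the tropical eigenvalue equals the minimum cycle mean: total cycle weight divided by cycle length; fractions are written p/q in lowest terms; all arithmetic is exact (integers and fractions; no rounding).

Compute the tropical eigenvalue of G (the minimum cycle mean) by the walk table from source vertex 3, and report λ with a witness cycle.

q=0: [∞, ∞, ∞, 0, ∞]
q=1: [12, -7, -3, -4, 10]
q=2: [-14, -11, -11, -8, 6]
q=3: [-18, -15, -15, -12, -16]
q=4: [-23, -19, -19, -16, -20]
q=5: [-27, -23, -23, -20, -25]
Optimal cycle mean attained by: cycle 0->4->0, total (-2) + (-7), length 2.
Answer: λ = -9/2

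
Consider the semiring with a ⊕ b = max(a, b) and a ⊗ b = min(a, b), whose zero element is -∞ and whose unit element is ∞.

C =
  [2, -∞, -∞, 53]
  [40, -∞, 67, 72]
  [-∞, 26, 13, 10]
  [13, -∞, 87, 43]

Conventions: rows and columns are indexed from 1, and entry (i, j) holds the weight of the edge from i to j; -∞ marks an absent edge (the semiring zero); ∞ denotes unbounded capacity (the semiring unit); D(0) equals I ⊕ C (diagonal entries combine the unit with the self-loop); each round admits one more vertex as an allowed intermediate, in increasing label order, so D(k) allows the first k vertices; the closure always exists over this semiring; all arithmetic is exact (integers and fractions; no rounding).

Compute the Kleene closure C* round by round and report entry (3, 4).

D(0):
  [∞, -∞, -∞, 53]
  [40, ∞, 67, 72]
  [-∞, 26, ∞, 10]
  [13, -∞, 87, ∞]
D(1):
  [∞, -∞, -∞, 53]
  [40, ∞, 67, 72]
  [-∞, 26, ∞, 10]
  [13, -∞, 87, ∞]
D(2):
  [∞, -∞, -∞, 53]
  [40, ∞, 67, 72]
  [26, 26, ∞, 26]
  [13, -∞, 87, ∞]
D(3):
  [∞, -∞, -∞, 53]
  [40, ∞, 67, 72]
  [26, 26, ∞, 26]
  [26, 26, 87, ∞]
D(4):
  [∞, 26, 53, 53]
  [40, ∞, 72, 72]
  [26, 26, ∞, 26]
  [26, 26, 87, ∞]
Answer: C*[3][4] = 26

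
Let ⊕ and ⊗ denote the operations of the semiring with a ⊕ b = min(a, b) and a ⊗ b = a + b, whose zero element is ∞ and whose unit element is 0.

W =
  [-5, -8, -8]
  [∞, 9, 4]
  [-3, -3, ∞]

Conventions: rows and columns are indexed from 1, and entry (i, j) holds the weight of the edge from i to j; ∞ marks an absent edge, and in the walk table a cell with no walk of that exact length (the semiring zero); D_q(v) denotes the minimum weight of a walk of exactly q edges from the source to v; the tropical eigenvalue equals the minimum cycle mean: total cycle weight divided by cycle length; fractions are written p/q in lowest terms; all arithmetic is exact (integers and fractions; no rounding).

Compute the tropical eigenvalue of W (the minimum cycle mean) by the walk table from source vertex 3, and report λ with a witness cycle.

q=0: [∞, ∞, 0]
q=1: [-3, -3, ∞]
q=2: [-8, -11, -11]
q=3: [-14, -16, -16]
Optimal cycle mean attained by: cycle 1->3->1, total (-8) + (-3), length 2.
Answer: λ = -11/2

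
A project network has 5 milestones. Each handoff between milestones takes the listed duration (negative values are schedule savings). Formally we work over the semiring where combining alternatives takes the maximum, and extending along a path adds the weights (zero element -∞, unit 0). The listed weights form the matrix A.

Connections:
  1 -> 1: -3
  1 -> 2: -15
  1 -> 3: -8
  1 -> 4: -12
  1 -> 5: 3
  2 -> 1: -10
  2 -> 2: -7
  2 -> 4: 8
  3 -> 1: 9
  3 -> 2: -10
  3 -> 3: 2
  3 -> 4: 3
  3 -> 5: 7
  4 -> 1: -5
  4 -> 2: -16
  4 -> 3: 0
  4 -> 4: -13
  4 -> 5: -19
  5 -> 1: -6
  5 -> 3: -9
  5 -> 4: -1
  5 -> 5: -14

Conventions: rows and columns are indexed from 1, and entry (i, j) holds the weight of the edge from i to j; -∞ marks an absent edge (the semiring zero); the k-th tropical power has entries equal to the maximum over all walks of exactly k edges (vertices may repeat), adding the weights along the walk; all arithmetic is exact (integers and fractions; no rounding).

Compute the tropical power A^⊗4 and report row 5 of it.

A^⊗2:
  [1, -18, -6, 2, 0]
  [3, -8, 8, 1, -7]
  [11, -6, 4, 6, 12]
  [9, -10, 2, 3, 7]
  [0, -17, -1, -6, -2]
A^⊗3:
  [3, -14, 2, -1, 4]
  [17, -2, 10, 11, 15]
  [13, -4, 6, 11, 14]
  [11, -6, 4, 6, 12]
  [8, -11, 1, 2, 6]
A^⊗4:
  [11, -8, 4, 5, 9]
  [19, 2, 12, 14, 20]
  [15, -2, 11, 13, 16]
  [13, -4, 6, 11, 14]
  [10, -7, 3, 5, 11]
Answer: row 5 of A^⊗4 = [10, -7, 3, 5, 11]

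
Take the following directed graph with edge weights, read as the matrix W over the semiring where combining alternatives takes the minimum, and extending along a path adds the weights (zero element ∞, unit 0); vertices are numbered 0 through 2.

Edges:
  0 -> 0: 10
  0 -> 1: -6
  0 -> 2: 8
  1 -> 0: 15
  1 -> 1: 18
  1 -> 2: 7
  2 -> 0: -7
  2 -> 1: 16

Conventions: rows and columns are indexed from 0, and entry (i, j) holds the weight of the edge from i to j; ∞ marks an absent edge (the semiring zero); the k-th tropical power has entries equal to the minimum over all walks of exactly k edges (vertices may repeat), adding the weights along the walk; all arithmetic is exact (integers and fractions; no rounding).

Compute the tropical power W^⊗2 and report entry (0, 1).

W^⊗2:
  [1, 4, 1]
  [0, 9, 23]
  [3, -13, 1]
Key observation: the optimum is the walk 0->0->1, with weight 10 + (-6) = 4.
Optimal value attained by: walk 0->0->1.
Answer: (W^⊗2)[0][1] = 4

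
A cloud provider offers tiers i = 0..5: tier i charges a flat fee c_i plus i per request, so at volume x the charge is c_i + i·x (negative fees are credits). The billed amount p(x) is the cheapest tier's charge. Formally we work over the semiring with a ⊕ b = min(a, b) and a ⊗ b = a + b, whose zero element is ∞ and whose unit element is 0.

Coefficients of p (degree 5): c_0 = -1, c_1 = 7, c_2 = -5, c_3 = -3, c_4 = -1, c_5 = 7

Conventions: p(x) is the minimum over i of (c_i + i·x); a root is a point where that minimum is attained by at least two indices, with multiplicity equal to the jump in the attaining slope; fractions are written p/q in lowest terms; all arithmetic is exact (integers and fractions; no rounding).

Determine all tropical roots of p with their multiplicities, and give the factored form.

hull edge (i=0, c=-1) to (i=2, c=-5): slope -2, span 2
hull edge (i=2, c=-5) to (i=4, c=-1): slope 2, span 2
hull edge (i=4, c=-1) to (i=5, c=7): slope 8, span 1
Factored form: p(x) = 7 ⊗ (x ⊕ (-8)) ⊗ (x ⊕ (-2)) ⊗ (x ⊕ (-2)) ⊗ (x ⊕ 2) ⊗ (x ⊕ 2)
Answer: roots = -8 (mult 1), -2 (mult 2), 2 (mult 2)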